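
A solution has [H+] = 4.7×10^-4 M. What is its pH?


pH = -log10([H+]) = -log10(4.7×10^-4)
= 4 - log10(4.7)
= 4 - 0.67
= 3.33

3.33


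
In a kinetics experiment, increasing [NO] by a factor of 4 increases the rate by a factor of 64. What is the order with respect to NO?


rate ∝ [NO]^n
4^n = 64 → n = 3
Order in NO: 3

3


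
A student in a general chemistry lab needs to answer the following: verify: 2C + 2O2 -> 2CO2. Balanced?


Equation: 2C + 2O2 -> 2CO2
Check atoms: C: 2=2, O: 4=4
Balanced

Yes, balanced


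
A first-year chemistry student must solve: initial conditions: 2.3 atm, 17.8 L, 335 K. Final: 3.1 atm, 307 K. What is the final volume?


P1V1/T1 = P2V2/T2
V2 = P1V1T2/(T1P2)
= 2.3×17.8×307/(335×3.1)
= 12.103 L

12.103 L


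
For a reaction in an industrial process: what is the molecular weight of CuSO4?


M(CuSO4) = 1×63.55 + 1×32.07 + 4×16.0
= 63.55 + 32.07 + 64.0
= 159.62 g/mol

159.62 g/mol


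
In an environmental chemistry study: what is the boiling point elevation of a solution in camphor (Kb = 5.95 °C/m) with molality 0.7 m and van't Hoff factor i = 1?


ΔTb = Kb × m × i
= 5.95 × 0.7 × 1
= 4.165 °C

4.165 °C


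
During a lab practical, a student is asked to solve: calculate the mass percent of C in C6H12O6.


M(C6H12O6) = 6×12.01 + 12×1.008 + 6×16.0 = 180.156 g/mol
Mass of C = 6 × 12.01 = 72.06 g/mol
% C = 72.06/180.156 × 100 = 40.00%

40.00%


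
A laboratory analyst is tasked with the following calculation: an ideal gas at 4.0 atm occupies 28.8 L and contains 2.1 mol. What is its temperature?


PV = nRT  (R = 0.08206 L·atm/(mol·K))
T = PV/(nR) = 4.0×28.8/(2.1×0.08206)
= 115.20/0.172326
= 668.50 K

668.50 K


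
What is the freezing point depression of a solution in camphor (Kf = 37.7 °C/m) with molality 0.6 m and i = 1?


ΔTf = Kf × m × i
= 37.7 × 0.6 × 1
= 22.62 °C

22.62 °C


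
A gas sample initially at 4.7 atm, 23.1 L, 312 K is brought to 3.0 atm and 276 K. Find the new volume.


P1V1/T1 = P2V2/T2
V2 = P1V1T2/(T1P2)
= 4.7×23.1×276/(312×3.0)
= 32.014 L

32.014 L


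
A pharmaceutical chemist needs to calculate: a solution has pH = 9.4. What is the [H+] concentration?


[H+] = 10^(-pH) = 10^(-9.4)
= 3.98×10^-10 M

3.98×10^-10 M


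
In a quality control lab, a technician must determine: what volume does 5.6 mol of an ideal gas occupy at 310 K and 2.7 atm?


PV = nRT  (R = 0.08206 L·atm/(mol·K))
V = nRT/P = 5.6×0.08206×310/2.7
= 52.762 L

52.762 L


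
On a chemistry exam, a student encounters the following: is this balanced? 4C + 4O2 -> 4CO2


Equation: 4C + 4O2 -> 4CO2
Check atoms: C: 4=4, O: 8=8
Balanced

Yes, balanced


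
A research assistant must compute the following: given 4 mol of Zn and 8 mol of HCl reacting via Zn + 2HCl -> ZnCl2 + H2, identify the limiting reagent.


Mole ratio available / coefficient:
  Zn: 4/1 = 4.000
  HCl: 8/2 = 4.000
Smaller ratio is limiting.

neither (stoichiometric); Zn and HCl are fully consumed


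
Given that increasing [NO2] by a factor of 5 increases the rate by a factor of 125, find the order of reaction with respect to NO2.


rate ∝ [NO2]^n
5^n = 125 → n = 3
Order in NO2: 3

3


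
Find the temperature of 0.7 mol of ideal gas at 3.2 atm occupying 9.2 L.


PV = nRT  (R = 0.08206 L·atm/(mol·K))
T = PV/(nR) = 3.2×9.2/(0.7×0.08206)
= 29.44/0.057442
= 512.52 K

512.52 K


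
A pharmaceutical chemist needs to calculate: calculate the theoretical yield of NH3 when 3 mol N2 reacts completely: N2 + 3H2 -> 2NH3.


Mole ratio NH3:N2 = 2:1
n(NH3) = 3 × 2/1 = 6.000 mol
mass = 6.000 × 17.03 = 102.18 g

102.18 g


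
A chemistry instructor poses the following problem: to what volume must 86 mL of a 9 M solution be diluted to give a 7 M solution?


C1V1 = C2V2
9 × 86 = 7 × V2
V2 = 774/7 = 110.57 mL

110.57 mL


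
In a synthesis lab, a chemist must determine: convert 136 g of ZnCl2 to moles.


M(ZnCl2) = 136.28 g/mol
n = mass/M = 136/136.28 = 0.9979 mol

0.9979 mol


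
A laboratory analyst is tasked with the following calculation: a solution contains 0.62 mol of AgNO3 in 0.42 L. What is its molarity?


M = n/V = 0.62/0.42 = 1.476 mol/L

1.476 M


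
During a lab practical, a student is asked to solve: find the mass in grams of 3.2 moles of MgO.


M(MgO) = 40.31 g/mol
mass = n × M = 3.2 × 40.31 = 128.99 g

128.99 g


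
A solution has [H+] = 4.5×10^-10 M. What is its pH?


pH = -log10([H+]) = -log10(4.5×10^-10)
= 10 - log10(4.5)
= 10 - 0.65
= 9.35

9.35


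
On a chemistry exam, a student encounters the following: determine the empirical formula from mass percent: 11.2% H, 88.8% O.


Assume 100 g sample. Moles of each element:
  H: 11.2/1.008 = 11.111 mol
  O: 88.8/16.0 = 5.55 mol
Divide by smallest (5.55):
  H: 11.111/5.55 = 2.0
  O: 5.55/5.55 = 1.0
Empirical formula: H2O

H2O


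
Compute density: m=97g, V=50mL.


ρ = mass/volume
= 97/50
= 1.94 g/mL

1.94 g/mL


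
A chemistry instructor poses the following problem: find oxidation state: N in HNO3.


(+1) + x + 3(-2) = 0, so x = +5
Oxidation number: +5

+5


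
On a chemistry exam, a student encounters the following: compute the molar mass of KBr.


M(KBr) = 1×39.1 + 1×79.9
= 39.1 + 79.9
= 119.0 g/mol

119.0 g/mol


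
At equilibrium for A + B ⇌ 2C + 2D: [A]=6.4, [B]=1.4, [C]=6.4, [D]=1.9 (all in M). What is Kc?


Kc = [C]^2[D]^2/([A][B])
= (6.4^2 × 1.9^2)/(6.4^1 × 1.4^1)
= 147.8656/8.96
= 16.50

16.50


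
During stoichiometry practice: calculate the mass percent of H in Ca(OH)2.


M(Ca(OH)2) = 1×40.08 + 2×16.0 + 2×1.008 = 74.096 g/mol
Mass of H = 2 × 1.008 = 2.016 g/mol
% H = 2.016/74.096 × 100 = 2.72%

2.72%


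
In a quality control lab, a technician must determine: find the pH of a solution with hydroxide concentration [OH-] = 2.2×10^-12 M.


pOH = -log10([OH-]) = -log10(2.2×10^-12)
= 12 - log10(2.2) = 11.66
pH = 14 - pOH = 14 - 11.66 = 2.34

2.34


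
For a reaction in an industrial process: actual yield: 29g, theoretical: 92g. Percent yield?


% yield = actual/theoretical × 100
= 29/92 × 100
= 31.52%

31.52%


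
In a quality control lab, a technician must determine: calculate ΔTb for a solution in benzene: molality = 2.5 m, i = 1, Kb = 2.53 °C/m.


ΔTb = Kb × m × i
= 2.53 × 2.5 × 1
= 6.325 °C

6.325 °C


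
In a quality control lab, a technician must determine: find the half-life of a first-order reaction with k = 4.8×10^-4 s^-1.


t½ = ln2/k = 0.693147/(4.8×10^-4 s^-1)
= 1444 s

1444 s


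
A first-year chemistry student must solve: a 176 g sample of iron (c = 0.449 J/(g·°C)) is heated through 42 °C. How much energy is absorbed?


q = mcΔT = 176 × 0.449 × 42
= 3319.01 J

3319.01 J


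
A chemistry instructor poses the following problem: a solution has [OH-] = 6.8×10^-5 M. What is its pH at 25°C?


pOH = -log10([OH-]) = -log10(6.8×10^-5)
= 5 - log10(6.8) = 4.17
pH = 14 - pOH = 14 - 4.17 = 9.83

9.83


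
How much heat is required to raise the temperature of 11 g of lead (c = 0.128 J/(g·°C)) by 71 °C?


q = mcΔT = 11 × 0.128 × 71
= 99.97 J

99.97 J


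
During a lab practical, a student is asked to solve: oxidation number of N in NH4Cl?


x + 4(+1) + (-1) = 0, so x = -3
Oxidation number: -3

-3


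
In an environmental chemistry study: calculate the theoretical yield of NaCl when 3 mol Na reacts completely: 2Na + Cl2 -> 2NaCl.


Mole ratio NaCl:Na = 2:2
n(NaCl) = 3 × 2/2 = 3.000 mol
mass = 3.000 × 58.44 = 175.32 g

175.32 g


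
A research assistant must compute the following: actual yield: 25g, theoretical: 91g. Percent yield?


% yield = actual/theoretical × 100
= 25/91 × 100
= 27.47%

27.47%


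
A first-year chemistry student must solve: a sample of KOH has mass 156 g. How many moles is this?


M(KOH) = 56.11 g/mol
n = mass/M = 156/56.11 = 2.7803 mol

2.7803 mol


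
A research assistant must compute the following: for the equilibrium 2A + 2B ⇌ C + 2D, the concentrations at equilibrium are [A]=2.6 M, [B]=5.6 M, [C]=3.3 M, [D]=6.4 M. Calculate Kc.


Kc = [C][D]^2/([A]^2[B]^2)
= (3.3^1 × 6.4^2)/(2.6^2 × 5.6^2)
= 135.168/211.9936
= 0.6376

0.6376


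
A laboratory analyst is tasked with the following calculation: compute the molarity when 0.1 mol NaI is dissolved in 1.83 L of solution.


M = n/V = 0.1/1.83 = 0.055 mol/L

0.055 M


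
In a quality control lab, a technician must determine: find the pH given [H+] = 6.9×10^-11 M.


pH = -log10([H+]) = -log10(6.9×10^-11)
= 11 - log10(6.9)
= 11 - 0.84
= 10.16

10.16


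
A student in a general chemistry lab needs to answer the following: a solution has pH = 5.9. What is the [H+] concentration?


[H+] = 10^(-pH) = 10^(-5.9)
= 1.26×10^-6 M

1.26×10^-6 M


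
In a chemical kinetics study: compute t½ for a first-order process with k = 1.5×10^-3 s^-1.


t½ = ln2/k = 0.693147/(1.5×10^-3 s^-1)
= 462.1 s

462.1 s


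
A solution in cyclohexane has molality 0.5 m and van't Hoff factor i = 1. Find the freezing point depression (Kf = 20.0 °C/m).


ΔTf = Kf × m × i
= 20.0 × 0.5 × 1
= 10.0 °C

10.0 °C


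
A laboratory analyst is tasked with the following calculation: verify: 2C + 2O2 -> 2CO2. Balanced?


Equation: 2C + 2O2 -> 2CO2
Check atoms: C: 2=2, O: 4=4
Balanced

Yes, balanced


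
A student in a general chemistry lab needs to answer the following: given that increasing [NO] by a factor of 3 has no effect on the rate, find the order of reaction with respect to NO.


rate ∝ [NO]^n
rate ∝ [NO]^0
Order in NO: 0

0


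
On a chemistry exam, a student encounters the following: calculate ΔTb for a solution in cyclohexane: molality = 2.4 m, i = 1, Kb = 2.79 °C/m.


ΔTb = Kb × m × i
= 2.79 × 2.4 × 1
= 6.696 °C

6.696 °C


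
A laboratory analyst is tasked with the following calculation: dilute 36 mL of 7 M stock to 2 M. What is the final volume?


C1V1 = C2V2
7 × 36 = 2 × V2
V2 = 252/2 = 126.0 mL

126.0 mL


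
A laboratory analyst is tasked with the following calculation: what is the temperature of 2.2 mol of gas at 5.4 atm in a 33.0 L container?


PV = nRT  (R = 0.08206 L·atm/(mol·K))
T = PV/(nR) = 5.4×33.0/(2.2×0.08206)
= 178.20/0.180532
= 987.08 K

987.08 K


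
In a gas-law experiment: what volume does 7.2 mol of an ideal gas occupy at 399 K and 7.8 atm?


PV = nRT  (R = 0.08206 L·atm/(mol·K))
V = nRT/P = 7.2×0.08206×399/7.8
= 30.223 L

30.223 L


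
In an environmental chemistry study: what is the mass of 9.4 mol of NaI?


M(NaI) = 149.89 g/mol
mass = n × M = 9.4 × 149.89 = 1408.97 g

1408.97 g


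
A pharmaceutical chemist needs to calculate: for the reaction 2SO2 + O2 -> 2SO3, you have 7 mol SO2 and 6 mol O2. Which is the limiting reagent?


Mole ratio available / coefficient:
  SO2: 7/2 = 3.500
  O2: 6/1 = 6.000
Smaller ratio is limiting.

SO2


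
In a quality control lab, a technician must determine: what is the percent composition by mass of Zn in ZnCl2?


M(ZnCl2) = 1×65.38 + 2×35.45 = 136.28 g/mol
Mass of Zn = 1 × 65.38 = 65.38 g/mol
% Zn = 65.38/136.28 × 100 = 47.97%

47.97%


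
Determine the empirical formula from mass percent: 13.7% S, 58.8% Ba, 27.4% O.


Assume 100 g sample. Moles of each element:
  S: 13.7/32.07 = 0.427 mol
  Ba: 58.8/137.33 = 0.428 mol
  O: 27.4/16.0 = 1.712 mol
Divide by smallest (0.427):
  S: 0.427/0.427 = 1.0
  Ba: 0.428/0.427 = 1.0
  O: 1.712/0.427 = 4.01
Empirical formula: BaSO4

BaSO4


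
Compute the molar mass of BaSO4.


M(BaSO4) = 1×137.33 + 1×32.07 + 4×16.0
= 137.33 + 32.07 + 64.0
= 233.4 g/mol

233.4 g/mol


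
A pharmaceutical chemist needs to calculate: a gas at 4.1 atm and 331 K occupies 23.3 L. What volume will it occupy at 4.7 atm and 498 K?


P1V1/T1 = P2V2/T2
V2 = P1V1T2/(T1P2)
= 4.1×23.3×498/(331×4.7)
= 30.58 L

30.58 L


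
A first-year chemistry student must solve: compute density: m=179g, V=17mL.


ρ = mass/volume
= 179/17
= 10.529 g/mL

10.529 g/mL


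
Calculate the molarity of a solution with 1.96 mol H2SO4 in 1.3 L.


M = n/V = 1.96/1.3 = 1.508 mol/L

1.508 M


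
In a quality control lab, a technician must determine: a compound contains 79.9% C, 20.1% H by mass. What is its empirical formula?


Assume 100 g sample. Moles of each element:
  C: 79.9/12.01 = 6.653 mol
  H: 20.1/1.008 = 19.94 mol
Divide by smallest (6.653):
  C: 6.653/6.653 = 1.0
  H: 19.94/6.653 = 3.0
Empirical formula: CH3

CH3


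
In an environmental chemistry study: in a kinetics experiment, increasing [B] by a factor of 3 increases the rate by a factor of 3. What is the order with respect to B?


rate ∝ [B]^n
3^n = 3 → n = 1
Order in B: 1

1


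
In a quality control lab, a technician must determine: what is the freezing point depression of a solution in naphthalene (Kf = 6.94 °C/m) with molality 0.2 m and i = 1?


ΔTf = Kf × m × i
= 6.94 × 0.2 × 1
= 1.388 °C

1.388 °C


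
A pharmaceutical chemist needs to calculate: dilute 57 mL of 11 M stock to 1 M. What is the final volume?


C1V1 = C2V2
11 × 57 = 1 × V2
V2 = 627/1 = 627.0 mL

627.0 mL


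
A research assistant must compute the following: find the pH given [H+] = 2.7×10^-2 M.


pH = -log10([H+]) = -log10(2.7×10^-2)
= 2 - log10(2.7)
= 2 - 0.43
= 1.57

1.57


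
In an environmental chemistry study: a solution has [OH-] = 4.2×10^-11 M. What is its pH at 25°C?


pOH = -log10([OH-]) = -log10(4.2×10^-11)
= 11 - log10(4.2) = 10.38
pH = 14 - pOH = 14 - 10.38 = 3.62

3.62


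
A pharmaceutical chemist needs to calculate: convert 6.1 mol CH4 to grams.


M(CH4) = 16.04 g/mol
mass = n × M = 6.1 × 16.04 = 97.84 g

97.84 g


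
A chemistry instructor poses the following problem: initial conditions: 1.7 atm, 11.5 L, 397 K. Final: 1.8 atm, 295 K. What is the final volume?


P1V1/T1 = P2V2/T2
V2 = P1V1T2/(T1P2)
= 1.7×11.5×295/(397×1.8)
= 8.071 L

8.071 L


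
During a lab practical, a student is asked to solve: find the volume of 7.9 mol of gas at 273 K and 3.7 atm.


PV = nRT  (R = 0.08206 L·atm/(mol·K))
V = nRT/P = 7.9×0.08206×273/3.7
= 47.832 L

47.832 L


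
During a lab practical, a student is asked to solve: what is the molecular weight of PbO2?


M(PbO2) = 1×207.2 + 2×16.0
= 207.2 + 32.0
= 239.2 g/mol

239.2 g/mol


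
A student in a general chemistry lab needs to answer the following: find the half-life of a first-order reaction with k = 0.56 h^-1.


t½ = ln2/k = 0.693147/(0.56 h^-1)
= 1.238 h

1.238 h


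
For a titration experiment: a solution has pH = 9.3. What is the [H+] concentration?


[H+] = 10^(-pH) = 10^(-9.3)
= 5.01×10^-10 M

5.01×10^-10 M


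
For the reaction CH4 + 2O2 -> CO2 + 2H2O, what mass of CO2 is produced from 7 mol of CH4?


Mole ratio CO2:CH4 = 1:1
n(CO2) = 7 × 1/1 = 7.000 mol
mass = 7.000 × 44.01 = 308.07 g

308.07 g


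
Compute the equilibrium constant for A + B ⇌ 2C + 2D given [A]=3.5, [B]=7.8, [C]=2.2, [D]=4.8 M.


Kc = [C]^2[D]^2/([A][B])
= (2.2^2 × 4.8^2)/(3.5^1 × 7.8^1)
= 111.5136/27.3
= 4.085

4.085


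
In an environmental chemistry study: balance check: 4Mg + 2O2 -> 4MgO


Equation: 4Mg + 2O2 -> 4MgO
Check atoms: Mg: 4=4, O: 4=4
Balanced

Yes, balanced


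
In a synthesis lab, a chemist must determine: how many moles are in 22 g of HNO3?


M(HNO3) = 63.02 g/mol
n = mass/M = 22/63.02 = 0.3491 mol

0.3491 mol


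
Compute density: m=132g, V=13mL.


ρ = mass/volume
= 132/13
= 10.154 g/mL

10.154 g/mL


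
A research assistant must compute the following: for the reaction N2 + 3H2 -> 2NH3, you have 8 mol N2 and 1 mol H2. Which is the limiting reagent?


Mole ratio available / coefficient:
  N2: 8/1 = 8.000
  H2: 1/3 = 0.333
Smaller ratio is limiting.

H2


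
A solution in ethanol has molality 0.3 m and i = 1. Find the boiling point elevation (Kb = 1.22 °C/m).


ΔTb = Kb × m × i
= 1.22 × 0.3 × 1
= 0.366 °C

0.366 °C


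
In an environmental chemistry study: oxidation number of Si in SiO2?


x + 2(-2) = 0, so x = +4
Oxidation number: +4

+4


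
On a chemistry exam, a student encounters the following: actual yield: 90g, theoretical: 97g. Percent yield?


% yield = actual/theoretical × 100
= 90/97 × 100
= 92.78%

92.78%


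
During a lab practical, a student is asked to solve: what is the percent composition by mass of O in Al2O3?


M(Al2O3) = 2×26.98 + 3×16.0 = 101.96 g/mol
Mass of O = 3 × 16.0 = 48.00 g/mol
% O = 48.00/101.96 × 100 = 47.08%

47.08%


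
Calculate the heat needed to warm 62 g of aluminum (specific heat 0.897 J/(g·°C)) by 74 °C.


q = mcΔT = 62 × 0.897 × 74
= 4115.44 J

4115.44 J


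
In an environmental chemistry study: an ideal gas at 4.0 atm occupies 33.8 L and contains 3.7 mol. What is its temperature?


PV = nRT  (R = 0.08206 L·atm/(mol·K))
T = PV/(nR) = 4.0×33.8/(3.7×0.08206)
= 135.20/0.303622
= 445.29 K

445.29 K


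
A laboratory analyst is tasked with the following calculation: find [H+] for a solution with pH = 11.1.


[H+] = 10^(-pH) = 10^(-11.1)
= 7.94×10^-12 M

7.94×10^-12 M


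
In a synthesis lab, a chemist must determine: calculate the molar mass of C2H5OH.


M(C2H5OH) = 2×12.01 + 6×1.008 + 1×16.0
= 24.02 + 6.05 + 16.0
= 46.07 g/mol

46.07 g/mol


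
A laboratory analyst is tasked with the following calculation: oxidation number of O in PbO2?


O is usually -2
Oxidation number: -2

-2


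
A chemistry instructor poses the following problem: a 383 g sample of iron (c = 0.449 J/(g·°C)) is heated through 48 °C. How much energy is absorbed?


q = mcΔT = 383 × 0.449 × 48
= 8254.42 J

8254.42 J


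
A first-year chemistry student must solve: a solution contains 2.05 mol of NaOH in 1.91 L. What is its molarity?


M = n/V = 2.05/1.91 = 1.073 mol/L

1.073 M


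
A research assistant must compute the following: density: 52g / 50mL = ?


ρ = mass/volume
= 52/50
= 1.04 g/mL

1.04 g/mL


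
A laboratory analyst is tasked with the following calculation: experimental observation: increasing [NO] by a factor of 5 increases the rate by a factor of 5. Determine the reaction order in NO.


rate ∝ [NO]^n
5^n = 5 → n = 1
Order in NO: 1

1


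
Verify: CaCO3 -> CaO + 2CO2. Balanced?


Equation: CaCO3 -> CaO + 2CO2
Check atoms: C: 1≠2, Ca: 1=1, O: 3≠5
Not balanced

No, not balanced


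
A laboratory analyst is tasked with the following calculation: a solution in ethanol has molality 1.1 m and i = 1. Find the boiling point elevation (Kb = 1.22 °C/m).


ΔTb = Kb × m × i
= 1.22 × 1.1 × 1
= 1.342 °C

1.342 °C


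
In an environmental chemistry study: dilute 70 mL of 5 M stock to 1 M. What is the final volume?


C1V1 = C2V2
5 × 70 = 1 × V2
V2 = 350/1 = 350.0 mL

350.0 mL


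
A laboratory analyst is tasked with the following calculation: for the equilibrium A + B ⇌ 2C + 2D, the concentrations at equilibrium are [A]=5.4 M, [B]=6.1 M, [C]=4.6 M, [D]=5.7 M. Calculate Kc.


Kc = [C]^2[D]^2/([A][B])
= (4.6^2 × 5.7^2)/(5.4^1 × 6.1^1)
= 687.4884/32.94
= 20.87

20.87


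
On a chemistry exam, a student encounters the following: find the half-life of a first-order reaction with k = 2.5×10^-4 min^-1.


t½ = ln2/k = 0.693147/(2.5×10^-4 min^-1)
= 2773 min

2773 min


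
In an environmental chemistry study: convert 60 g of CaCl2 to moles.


M(CaCl2) = 110.98 g/mol
n = mass/M = 60/110.98 = 0.5406 mol

0.5406 mol


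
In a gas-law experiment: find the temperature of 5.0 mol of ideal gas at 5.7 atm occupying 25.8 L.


PV = nRT  (R = 0.08206 L·atm/(mol·K))
T = PV/(nR) = 5.7×25.8/(5.0×0.08206)
= 147.06/0.410300
= 358.42 K

358.42 K


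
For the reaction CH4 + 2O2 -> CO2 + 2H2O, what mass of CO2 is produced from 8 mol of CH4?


Mole ratio CO2:CH4 = 1:1
n(CO2) = 8 × 1/1 = 8.000 mol
mass = 8.000 × 44.01 = 352.08 g

352.08 g


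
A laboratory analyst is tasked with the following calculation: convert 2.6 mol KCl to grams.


M(KCl) = 74.55 g/mol
mass = n × M = 2.6 × 74.55 = 193.83 g

193.83 g


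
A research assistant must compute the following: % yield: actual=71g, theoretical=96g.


% yield = actual/theoretical × 100
= 71/96 × 100
= 73.96%

73.96%


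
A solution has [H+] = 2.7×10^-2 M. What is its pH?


pH = -log10([H+]) = -log10(2.7×10^-2)
= 2 - log10(2.7)
= 2 - 0.43
= 1.57

1.57


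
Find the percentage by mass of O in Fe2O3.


M(Fe2O3) = 2×55.85 + 3×16.0 = 159.70 g/mol
Mass of O = 3 × 16.0 = 48.00 g/mol
% O = 48.00/159.70 × 100 = 30.06%

30.06%


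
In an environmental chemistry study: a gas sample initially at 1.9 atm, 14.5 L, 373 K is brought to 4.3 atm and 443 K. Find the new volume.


P1V1/T1 = P2V2/T2
V2 = P1V1T2/(T1P2)
= 1.9×14.5×443/(373×4.3)
= 7.609 L

7.609 L


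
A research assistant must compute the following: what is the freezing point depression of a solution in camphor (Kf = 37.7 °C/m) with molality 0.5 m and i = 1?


ΔTf = Kf × m × i
= 37.7 × 0.5 × 1
= 18.85 °C

18.85 °C


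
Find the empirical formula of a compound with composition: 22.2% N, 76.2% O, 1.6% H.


Assume 100 g sample. Moles of each element:
  N: 22.2/14.01 = 1.585 mol
  O: 76.2/16.0 = 4.763 mol
  H: 1.6/1.008 = 1.587 mol
Divide by smallest (1.585):
  N: 1.585/1.585 = 1.0
  O: 4.763/1.585 = 3.01
  H: 1.587/1.585 = 1.0
Empirical formula: HNO3

HNO3


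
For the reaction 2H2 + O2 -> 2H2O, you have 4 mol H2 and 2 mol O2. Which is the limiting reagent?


Mole ratio available / coefficient:
  H2: 4/2 = 2.000
  O2: 2/1 = 2.000
Smaller ratio is limiting.

neither (stoichiometric); H2 and O2 are fully consumed


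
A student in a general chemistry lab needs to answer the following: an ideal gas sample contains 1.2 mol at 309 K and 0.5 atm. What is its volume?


PV = nRT  (R = 0.08206 L·atm/(mol·K))
V = nRT/P = 1.2×0.08206×309/0.5
= 60.856 L

60.856 L


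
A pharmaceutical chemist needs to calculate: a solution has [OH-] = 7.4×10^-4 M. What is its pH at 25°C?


pOH = -log10([OH-]) = -log10(7.4×10^-4)
= 4 - log10(7.4) = 3.13
pH = 14 - pOH = 14 - 3.13 = 10.87

10.87


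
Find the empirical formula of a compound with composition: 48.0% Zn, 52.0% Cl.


Assume 100 g sample. Moles of each element:
  Zn: 48.0/65.38 = 0.734 mol
  Cl: 52.0/35.45 = 1.467 mol
Divide by smallest (0.734):
  Zn: 0.734/0.734 = 1.0
  Cl: 1.467/0.734 = 2.0
Empirical formula: ZnCl2

ZnCl2


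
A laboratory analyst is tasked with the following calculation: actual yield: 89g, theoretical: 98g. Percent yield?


% yield = actual/theoretical × 100
= 89/98 × 100
= 90.82%

90.82%


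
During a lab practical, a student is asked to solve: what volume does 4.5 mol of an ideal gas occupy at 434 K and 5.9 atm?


PV = nRT  (R = 0.08206 L·atm/(mol·K))
V = nRT/P = 4.5×0.08206×434/5.9
= 27.163 L

27.163 L


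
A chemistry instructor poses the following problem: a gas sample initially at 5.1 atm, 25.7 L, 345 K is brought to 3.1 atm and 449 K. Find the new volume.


P1V1/T1 = P2V2/T2
V2 = P1V1T2/(T1P2)
= 5.1×25.7×449/(345×3.1)
= 55.026 L

55.026 L


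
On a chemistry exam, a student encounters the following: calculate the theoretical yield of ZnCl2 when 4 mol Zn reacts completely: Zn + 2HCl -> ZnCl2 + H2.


Mole ratio ZnCl2:Zn = 1:1
n(ZnCl2) = 4 × 1/1 = 4.000 mol
mass = 4.000 × 136.28 = 545.12 g

545.12 g


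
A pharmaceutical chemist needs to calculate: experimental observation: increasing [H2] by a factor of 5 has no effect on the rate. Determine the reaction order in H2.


rate ∝ [H2]^n
rate ∝ [H2]^0
Order in H2: 0

0


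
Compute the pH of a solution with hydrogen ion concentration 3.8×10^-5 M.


pH = -log10([H+]) = -log10(3.8×10^-5)
= 5 - log10(3.8)
= 5 - 0.58
= 4.42

4.42


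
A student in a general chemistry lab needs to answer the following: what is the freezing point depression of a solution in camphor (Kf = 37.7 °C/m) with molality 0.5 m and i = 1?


ΔTf = Kf × m × i
= 37.7 × 0.5 × 1
= 18.85 °C

18.85 °C


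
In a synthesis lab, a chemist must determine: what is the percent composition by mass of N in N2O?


M(N2O) = 2×14.01 + 1×16.0 = 44.02 g/mol
Mass of N = 2 × 14.01 = 28.02 g/mol
% N = 28.02/44.02 × 100 = 63.65%

63.65%


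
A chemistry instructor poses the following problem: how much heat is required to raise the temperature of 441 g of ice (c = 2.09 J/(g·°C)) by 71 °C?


q = mcΔT = 441 × 2.09 × 71
= 65439.99 J

65439.99 J


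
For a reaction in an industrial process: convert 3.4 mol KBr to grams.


M(KBr) = 119.0 g/mol
mass = n × M = 3.4 × 119.0 = 404.60 g

404.60 g


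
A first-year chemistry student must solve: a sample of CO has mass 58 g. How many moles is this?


M(CO) = 28.01 g/mol
n = mass/M = 58/28.01 = 2.0707 mol

2.0707 mol


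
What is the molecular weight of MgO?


M(MgO) = 1×24.31 + 1×16.0
= 24.31 + 16.0
= 40.31 g/mol

40.31 g/mol


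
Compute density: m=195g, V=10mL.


ρ = mass/volume
= 195/10
= 19.5 g/mL

19.5 g/mL


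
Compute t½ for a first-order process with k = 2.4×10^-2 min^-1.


t½ = ln2/k = 0.693147/(2.4×10^-2 min^-1)
= 28.88 min

28.88 min


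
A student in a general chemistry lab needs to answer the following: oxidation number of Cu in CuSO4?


Sulfate is -2, so Cu = +2
Oxidation number: +2

+2


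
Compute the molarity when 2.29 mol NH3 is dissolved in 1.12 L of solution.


M = n/V = 2.29/1.12 = 2.045 mol/L

2.045 M


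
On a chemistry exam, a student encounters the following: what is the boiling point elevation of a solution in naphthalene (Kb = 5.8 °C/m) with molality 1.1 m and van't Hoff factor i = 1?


ΔTb = Kb × m × i
= 5.8 × 1.1 × 1
= 6.38 °C

6.38 °C


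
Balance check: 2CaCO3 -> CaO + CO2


Equation: 2CaCO3 -> CaO + CO2
Check atoms: C: 2≠1, Ca: 2≠1, O: 6≠3
Not balanced

No, not balanced


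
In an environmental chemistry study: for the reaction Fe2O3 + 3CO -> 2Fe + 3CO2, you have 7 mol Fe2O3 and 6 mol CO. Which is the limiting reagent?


Mole ratio available / coefficient:
  Fe2O3: 7/1 = 7.000
  CO: 6/3 = 2.000
Smaller ratio is limiting.

CO


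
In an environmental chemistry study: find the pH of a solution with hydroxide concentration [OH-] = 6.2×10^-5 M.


pOH = -log10([OH-]) = -log10(6.2×10^-5)
= 5 - log10(6.2) = 4.21
pH = 14 - pOH = 14 - 4.21 = 9.79

9.79


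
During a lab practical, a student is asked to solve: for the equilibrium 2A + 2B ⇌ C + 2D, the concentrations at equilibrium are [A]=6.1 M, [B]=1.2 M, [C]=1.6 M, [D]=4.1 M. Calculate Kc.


Kc = [C][D]^2/([A]^2[B]^2)
= (1.6^1 × 4.1^2)/(6.1^2 × 1.2^2)
= 26.896/53.5824
= 0.5020

0.5020


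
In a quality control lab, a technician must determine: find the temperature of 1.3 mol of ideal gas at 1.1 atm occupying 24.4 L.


PV = nRT  (R = 0.08206 L·atm/(mol·K))
T = PV/(nR) = 1.1×24.4/(1.3×0.08206)
= 26.84/0.106678
= 251.60 K

251.60 K


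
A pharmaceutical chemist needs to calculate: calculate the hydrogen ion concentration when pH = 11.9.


[H+] = 10^(-pH) = 10^(-11.9)
= 1.26×10^-12 M

1.26×10^-12 M


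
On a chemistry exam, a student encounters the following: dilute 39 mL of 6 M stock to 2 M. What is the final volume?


C1V1 = C2V2
6 × 39 = 2 × V2
V2 = 234/2 = 117.0 mL

117.0 mL


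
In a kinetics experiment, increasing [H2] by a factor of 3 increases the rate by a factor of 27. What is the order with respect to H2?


rate ∝ [H2]^n
3^n = 27 → n = 3
Order in H2: 3

3


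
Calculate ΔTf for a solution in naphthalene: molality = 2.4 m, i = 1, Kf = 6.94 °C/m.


ΔTf = Kf × m × i
= 6.94 × 2.4 × 1
= 16.656 °C

16.656 °C


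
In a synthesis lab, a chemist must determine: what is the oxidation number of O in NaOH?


O is usually -2
Oxidation number: -2

-2


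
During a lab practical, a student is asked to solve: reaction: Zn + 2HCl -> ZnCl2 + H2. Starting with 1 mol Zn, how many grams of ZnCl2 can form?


Mole ratio ZnCl2:Zn = 1:1
n(ZnCl2) = 1 × 1/1 = 1.000 mol
mass = 1.000 × 136.28 = 136.28 g

136.28 g


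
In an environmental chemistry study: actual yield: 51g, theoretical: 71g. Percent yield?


% yield = actual/theoretical × 100
= 51/71 × 100
= 71.83%

71.83%


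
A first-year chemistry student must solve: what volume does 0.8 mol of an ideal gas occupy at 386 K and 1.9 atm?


PV = nRT  (R = 0.08206 L·atm/(mol·K))
V = nRT/P = 0.8×0.08206×386/1.9
= 13.337 L

13.337 L


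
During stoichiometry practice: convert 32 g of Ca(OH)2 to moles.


M(Ca(OH)2) = 74.1 g/mol
n = mass/M = 32/74.1 = 0.4318 mol

0.4318 mol


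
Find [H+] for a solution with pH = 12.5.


[H+] = 10^(-pH) = 10^(-12.5)
= 3.16×10^-13 M

3.16×10^-13 M


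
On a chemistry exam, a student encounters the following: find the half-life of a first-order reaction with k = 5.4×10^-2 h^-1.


t½ = ln2/k = 0.693147/(5.4×10^-2 h^-1)
= 12.84 h

12.84 h


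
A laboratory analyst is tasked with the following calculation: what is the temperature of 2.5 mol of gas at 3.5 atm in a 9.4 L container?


PV = nRT  (R = 0.08206 L·atm/(mol·K))
T = PV/(nR) = 3.5×9.4/(2.5×0.08206)
= 32.90/0.205150
= 160.37 K

160.37 K


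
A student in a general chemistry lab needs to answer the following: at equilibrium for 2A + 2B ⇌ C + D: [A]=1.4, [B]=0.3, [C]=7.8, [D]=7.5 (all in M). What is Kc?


Kc = [C][D]/([A]^2[B]^2)
= (7.8^1 × 7.5^1)/(1.4^2 × 0.3^2)
= 58.5/0.1764
= 331.6

331.6


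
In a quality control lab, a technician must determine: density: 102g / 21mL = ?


ρ = mass/volume
= 102/21
= 4.857 g/mL

4.857 g/mL


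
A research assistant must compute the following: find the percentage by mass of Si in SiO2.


M(SiO2) = 1×28.09 + 2×16.0 = 60.09 g/mol
Mass of Si = 1 × 28.09 = 28.09 g/mol
% Si = 28.09/60.09 × 100 = 46.75%

46.75%


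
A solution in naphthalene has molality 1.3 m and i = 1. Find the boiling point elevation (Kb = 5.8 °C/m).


ΔTb = Kb × m × i
= 5.8 × 1.3 × 1
= 7.54 °C

7.54 °C


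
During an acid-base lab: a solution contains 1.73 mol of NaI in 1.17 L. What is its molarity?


M = n/V = 1.73/1.17 = 1.479 mol/L

1.479 M


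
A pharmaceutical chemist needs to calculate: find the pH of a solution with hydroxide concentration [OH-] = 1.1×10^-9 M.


pOH = -log10([OH-]) = -log10(1.1×10^-9)
= 9 - log10(1.1) = 8.96
pH = 14 - pOH = 14 - 8.96 = 5.04

5.04


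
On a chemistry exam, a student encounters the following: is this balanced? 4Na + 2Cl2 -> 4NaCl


Equation: 4Na + 2Cl2 -> 4NaCl
Check atoms: Cl: 4=4, Na: 4=4
Balanced

Yes, balanced


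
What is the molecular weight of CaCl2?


M(CaCl2) = 1×40.08 + 2×35.45
= 40.08 + 70.9
= 110.98 g/mol

110.98 g/mol


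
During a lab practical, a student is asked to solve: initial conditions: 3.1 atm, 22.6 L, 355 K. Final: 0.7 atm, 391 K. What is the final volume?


P1V1/T1 = P2V2/T2
V2 = P1V1T2/(T1P2)
= 3.1×22.6×391/(355×0.7)
= 110.235 L

110.235 L


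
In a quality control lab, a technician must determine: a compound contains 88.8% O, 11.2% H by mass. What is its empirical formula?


Assume 100 g sample. Moles of each element:
  O: 88.8/16.0 = 5.55 mol
  H: 11.2/1.008 = 11.111 mol
Divide by smallest (5.55):
  O: 5.55/5.55 = 1.0
  H: 11.111/5.55 = 2.0
Empirical formula: H2O

H2O


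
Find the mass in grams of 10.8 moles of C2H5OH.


M(C2H5OH) = 46.07 g/mol
mass = n × M = 10.8 × 46.07 = 497.56 g

497.56 g


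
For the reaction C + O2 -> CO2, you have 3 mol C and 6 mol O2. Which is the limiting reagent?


Mole ratio available / coefficient:
  C: 3/1 = 3.000
  O2: 6/1 = 6.000
Smaller ratio is limiting.

C


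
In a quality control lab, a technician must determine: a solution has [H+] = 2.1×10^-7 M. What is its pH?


pH = -log10([H+]) = -log10(2.1×10^-7)
= 7 - log10(2.1)
= 7 - 0.32
= 6.68

6.68


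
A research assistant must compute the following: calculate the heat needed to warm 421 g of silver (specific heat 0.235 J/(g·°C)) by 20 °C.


q = mcΔT = 421 × 0.235 × 20
= 1978.70 J

1978.70 J


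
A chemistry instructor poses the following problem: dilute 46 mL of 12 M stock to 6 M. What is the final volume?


C1V1 = C2V2
12 × 46 = 6 × V2
V2 = 552/6 = 92.0 mL

92.0 mL


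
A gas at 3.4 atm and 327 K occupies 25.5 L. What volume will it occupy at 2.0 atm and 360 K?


P1V1/T1 = P2V2/T2
V2 = P1V1T2/(T1P2)
= 3.4×25.5×360/(327×2.0)
= 47.725 L

47.725 L


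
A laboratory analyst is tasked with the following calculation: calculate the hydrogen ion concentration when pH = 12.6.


[H+] = 10^(-pH) = 10^(-12.6)
= 2.51×10^-13 M

2.51×10^-13 M


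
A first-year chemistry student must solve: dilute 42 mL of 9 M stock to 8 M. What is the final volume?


C1V1 = C2V2
9 × 42 = 8 × V2
V2 = 378/8 = 47.25 mL

47.25 mL


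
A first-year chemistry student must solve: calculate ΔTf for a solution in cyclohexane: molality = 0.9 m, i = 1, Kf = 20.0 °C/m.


ΔTf = Kf × m × i
= 20.0 × 0.9 × 1
= 18.0 °C

18.0 °C


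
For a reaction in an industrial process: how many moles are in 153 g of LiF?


M(LiF) = 25.94 g/mol
n = mass/M = 153/25.94 = 5.8982 mol

5.8982 mol


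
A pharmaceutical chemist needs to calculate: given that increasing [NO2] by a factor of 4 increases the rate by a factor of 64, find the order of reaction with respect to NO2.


rate ∝ [NO2]^n
4^n = 64 → n = 3
Order in NO2: 3

3


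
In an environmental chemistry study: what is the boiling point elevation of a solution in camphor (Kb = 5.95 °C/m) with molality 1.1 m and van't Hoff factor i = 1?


ΔTb = Kb × m × i
= 5.95 × 1.1 × 1
= 6.545 °C

6.545 °C


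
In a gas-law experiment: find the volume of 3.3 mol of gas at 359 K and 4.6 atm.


PV = nRT  (R = 0.08206 L·atm/(mol·K))
V = nRT/P = 3.3×0.08206×359/4.6
= 21.134 L

21.134 L


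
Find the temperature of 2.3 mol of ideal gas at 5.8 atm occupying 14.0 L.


PV = nRT  (R = 0.08206 L·atm/(mol·K))
T = PV/(nR) = 5.8×14.0/(2.3×0.08206)
= 81.20/0.188738
= 430.23 K

430.23 K


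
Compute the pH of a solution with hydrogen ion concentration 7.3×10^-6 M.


pH = -log10([H+]) = -log10(7.3×10^-6)
= 6 - log10(7.3)
= 6 - 0.86
= 5.14

5.14


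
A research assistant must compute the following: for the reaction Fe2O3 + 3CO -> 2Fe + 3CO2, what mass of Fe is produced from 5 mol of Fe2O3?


Mole ratio Fe:Fe2O3 = 2:1
n(Fe) = 5 × 2/1 = 10.000 mol
mass = 10.000 × 55.85 = 558.5 g

558.5 g


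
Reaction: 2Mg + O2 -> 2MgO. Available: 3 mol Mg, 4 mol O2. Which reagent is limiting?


Mole ratio available / coefficient:
  Mg: 3/2 = 1.500
  O2: 4/1 = 4.000
Smaller ratio is limiting.

Mg


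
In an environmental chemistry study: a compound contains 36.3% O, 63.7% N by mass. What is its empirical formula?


Assume 100 g sample. Moles of each element:
  O: 36.3/16.0 = 2.269 mol
  N: 63.7/14.01 = 4.547 mol
Divide by smallest (2.269):
  O: 2.269/2.269 = 1.0
  N: 4.547/2.269 = 2.0
Empirical formula: N2O

N2O


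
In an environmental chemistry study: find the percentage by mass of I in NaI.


M(NaI) = 1×22.99 + 1×126.9 = 149.89 g/mol
Mass of I = 1 × 126.9 = 126.90 g/mol
% I = 126.90/149.89 × 100 = 84.66%

84.66%


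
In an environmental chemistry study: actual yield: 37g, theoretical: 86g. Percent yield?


% yield = actual/theoretical × 100
= 37/86 × 100
= 43.02%

43.02%


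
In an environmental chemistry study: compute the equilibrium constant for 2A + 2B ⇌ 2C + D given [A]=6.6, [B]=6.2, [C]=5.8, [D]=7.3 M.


Kc = [C]^2[D]/([A]^2[B]^2)
= (5.8^2 × 7.3^1)/(6.6^2 × 6.2^2)
= 245.572/1674.4464
= 0.1467

0.1467


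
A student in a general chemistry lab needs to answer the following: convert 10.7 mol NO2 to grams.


M(NO2) = 46.01 g/mol
mass = n × M = 10.7 × 46.01 = 492.31 g

492.31 g


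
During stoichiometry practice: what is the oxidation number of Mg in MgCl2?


Group 2 metal: +2
Oxidation number: +2

+2


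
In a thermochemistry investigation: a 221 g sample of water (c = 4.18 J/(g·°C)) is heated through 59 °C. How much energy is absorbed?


q = mcΔT = 221 × 4.18 × 59
= 54503.02 J

54503.02 J


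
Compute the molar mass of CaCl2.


M(CaCl2) = 1×40.08 + 2×35.45
= 40.08 + 70.9
= 110.98 g/mol

110.98 g/mol


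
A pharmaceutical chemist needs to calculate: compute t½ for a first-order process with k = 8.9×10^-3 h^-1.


t½ = ln2/k = 0.693147/(8.9×10^-3 h^-1)
= 77.88 h

77.88 h


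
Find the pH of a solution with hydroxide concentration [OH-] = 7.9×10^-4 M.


pOH = -log10([OH-]) = -log10(7.9×10^-4)
= 4 - log10(7.9) = 3.1
pH = 14 - pOH = 14 - 3.1 = 10.9

10.9


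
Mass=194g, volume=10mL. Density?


ρ = mass/volume
= 194/10
= 19.4 g/mL

19.4 g/mL


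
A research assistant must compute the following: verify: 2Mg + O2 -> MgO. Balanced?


Equation: 2Mg + O2 -> MgO
Check atoms: Mg: 2≠1, O: 2≠1
Not balanced

No, not balanced


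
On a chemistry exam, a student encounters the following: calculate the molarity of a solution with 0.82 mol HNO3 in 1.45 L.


M = n/V = 0.82/1.45 = 0.566 mol/L

0.566 M


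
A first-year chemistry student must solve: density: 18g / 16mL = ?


ρ = mass/volume
= 18/16
= 1.125 g/mL

1.125 g/mL


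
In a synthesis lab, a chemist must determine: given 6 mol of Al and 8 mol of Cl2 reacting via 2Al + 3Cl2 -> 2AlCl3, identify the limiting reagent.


Mole ratio available / coefficient:
  Al: 6/2 = 3.000
  Cl2: 8/3 = 2.667
Smaller ratio is limiting.

Cl2


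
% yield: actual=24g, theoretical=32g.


% yield = actual/theoretical × 100
= 24/32 × 100
= 75.0%

75.0%


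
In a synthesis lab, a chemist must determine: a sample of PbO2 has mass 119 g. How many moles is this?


M(PbO2) = 239.2 g/mol
n = mass/M = 119/239.2 = 0.4975 mol

0.4975 mol


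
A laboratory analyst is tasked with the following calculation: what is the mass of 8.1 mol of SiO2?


M(SiO2) = 60.09 g/mol
mass = n × M = 8.1 × 60.09 = 486.73 g

486.73 g


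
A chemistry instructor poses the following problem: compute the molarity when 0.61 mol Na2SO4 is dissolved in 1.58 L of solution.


M = n/V = 0.61/1.58 = 0.386 mol/L

0.386 M


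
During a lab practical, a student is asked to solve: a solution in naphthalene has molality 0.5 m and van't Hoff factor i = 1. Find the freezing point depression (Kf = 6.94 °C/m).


ΔTf = Kf × m × i
= 6.94 × 0.5 × 1
= 3.47 °C

3.47 °C


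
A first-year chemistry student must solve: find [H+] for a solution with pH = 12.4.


[H+] = 10^(-pH) = 10^(-12.4)
= 3.98×10^-13 M

3.98×10^-13 M


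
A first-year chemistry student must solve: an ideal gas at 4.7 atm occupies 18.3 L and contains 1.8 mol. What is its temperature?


PV = nRT  (R = 0.08206 L·atm/(mol·K))
T = PV/(nR) = 4.7×18.3/(1.8×0.08206)
= 86.01/0.147708
= 582.30 K

582.30 K


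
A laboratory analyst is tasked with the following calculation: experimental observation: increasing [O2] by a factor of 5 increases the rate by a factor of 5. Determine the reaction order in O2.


rate ∝ [O2]^n
5^n = 5 → n = 1
Order in O2: 1

1


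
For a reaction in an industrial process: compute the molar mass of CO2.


M(CO2) = 1×12.01 + 2×16.0
= 12.01 + 32.0
= 44.01 g/mol

44.01 g/mol


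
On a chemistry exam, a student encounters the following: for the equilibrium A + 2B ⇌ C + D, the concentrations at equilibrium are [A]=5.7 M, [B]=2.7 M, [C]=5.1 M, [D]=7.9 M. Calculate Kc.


Kc = [C][D]/([A][B]^2)
= (5.1^1 × 7.9^1)/(5.7^1 × 2.7^2)
= 40.29/41.553
= 0.9696

0.9696
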